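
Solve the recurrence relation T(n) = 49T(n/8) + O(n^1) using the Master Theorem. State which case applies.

Master Theorem for T(n) = 49T(n/8) + O(n^1):

a = 49, b = 8, c = 1
log_b(a) = log_8(49) = 1.8716

Case 1: c = 1 < log_8(49) = 1.8716
T(n) = O(n^(log_8 49))

For T(n) = 49T(n/8) + O(n^1): log_8(49) = 1.8716. This is Case 1 of the Master Theorem (c < log_b(a), work dominated by leaves), giving O(n^(log_8 49)).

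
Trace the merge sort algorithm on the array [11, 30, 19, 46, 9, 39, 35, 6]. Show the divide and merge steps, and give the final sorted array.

Merge sort trace:

Split: [11, 30, 19, 46, 9, 39, 35, 6] -> [11, 30, 19, 46] and [9, 39, 35, 6]
  Split: [11, 30, 19, 46] -> [11, 30] and [19, 46]
    Split: [11, 30] -> [11] and [30]
    Merge: [11] + [30] -> [11, 30]
    Split: [19, 46] -> [19] and [46]
    Merge: [19] + [46] -> [19, 46]
  Merge: [11, 30] + [19, 46] -> [11, 19, 30, 46]
  Split: [9, 39, 35, 6] -> [9, 39] and [35, 6]
    Split: [9, 39] -> [9] and [39]
    Merge: [9] + [39] -> [9, 39]
    Split: [35, 6] -> [35] and [6]
    Merge: [35] + [6] -> [6, 35]
  Merge: [9, 39] + [6, 35] -> [6, 9, 35, 39]
Merge: [11, 19, 30, 46] + [6, 9, 35, 39] -> [6, 9, 11, 19, 30, 35, 39, 46]

Final sorted array: [6, 9, 11, 19, 30, 35, 39, 46]

The merge sort proceeds by recursively splitting the array and merging sorted halves.
After all merges, the sorted array is [6, 9, 11, 19, 30, 35, 39, 46].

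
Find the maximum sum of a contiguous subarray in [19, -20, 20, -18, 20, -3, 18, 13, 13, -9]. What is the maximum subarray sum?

Using Kadane's algorithm on [19, -20, 20, -18, 20, -3, 18, 13, 13, -9]:

Scanning through the array:
Position 1 (value -20): max_ending_here = -1, max_so_far = 19
Position 2 (value 20): max_ending_here = 20, max_so_far = 20
Position 3 (value -18): max_ending_here = 2, max_so_far = 20
Position 4 (value 20): max_ending_here = 22, max_so_far = 22
Position 5 (value -3): max_ending_here = 19, max_so_far = 22
Position 6 (value 18): max_ending_here = 37, max_so_far = 37
Position 7 (value 13): max_ending_here = 50, max_so_far = 50
Position 8 (value 13): max_ending_here = 63, max_so_far = 63
Position 9 (value -9): max_ending_here = 54, max_so_far = 63

Maximum subarray: [20, -18, 20, -3, 18, 13, 13]
Maximum sum: 63

The maximum subarray is [20, -18, 20, -3, 18, 13, 13] with sum 63. This subarray runs from index 2 to index 8.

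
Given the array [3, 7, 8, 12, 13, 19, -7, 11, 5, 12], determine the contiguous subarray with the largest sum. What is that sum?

Using Kadane's algorithm on [3, 7, 8, 12, 13, 19, -7, 11, 5, 12]:

Scanning through the array:
Position 1 (value 7): max_ending_here = 10, max_so_far = 10
Position 2 (value 8): max_ending_here = 18, max_so_far = 18
Position 3 (value 12): max_ending_here = 30, max_so_far = 30
Position 4 (value 13): max_ending_here = 43, max_so_far = 43
Position 5 (value 19): max_ending_here = 62, max_so_far = 62
Position 6 (value -7): max_ending_here = 55, max_so_far = 62
Position 7 (value 11): max_ending_here = 66, max_so_far = 66
Position 8 (value 5): max_ending_here = 71, max_so_far = 71
Position 9 (value 12): max_ending_here = 83, max_so_far = 83

Maximum subarray: [3, 7, 8, 12, 13, 19, -7, 11, 5, 12]
Maximum sum: 83

The maximum subarray is [3, 7, 8, 12, 13, 19, -7, 11, 5, 12] with sum 83. This subarray runs from index 0 to index 9.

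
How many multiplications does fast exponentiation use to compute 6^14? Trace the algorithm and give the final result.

Computing 6^14 by squaring (build up from 6^1; each line after the first costs one multiplication):

6^1 = 6
6^2 = (6^1)^2 = 6^2 = 36
6^3 = 6 * 6^2 = 6 * 36 = 216
6^6 = (6^3)^2 = 216^2 = 46656
6^7 = 6 * 6^6 = 6 * 46656 = 279936
6^14 = (6^7)^2 = 279936^2 = 78364164096

Result: 78364164096
Multiplications needed: 5 (5 lines after 6^1)

6^14 = 78364164096. Using exponentiation by squaring, this requires 5 multiplications. The key idea: if the exponent is even, square the half-power; if odd, multiply by the base once.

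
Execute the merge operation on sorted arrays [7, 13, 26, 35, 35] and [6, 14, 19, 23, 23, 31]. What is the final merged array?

Merging process:

Compare 7 vs 6: take 6 from right. Merged: [6]
Compare 7 vs 14: take 7 from left. Merged: [6, 7]
Compare 13 vs 14: take 13 from left. Merged: [6, 7, 13]
Compare 26 vs 14: take 14 from right. Merged: [6, 7, 13, 14]
Compare 26 vs 19: take 19 from right. Merged: [6, 7, 13, 14, 19]
Compare 26 vs 23: take 23 from right. Merged: [6, 7, 13, 14, 19, 23]
Compare 26 vs 23: take 23 from right. Merged: [6, 7, 13, 14, 19, 23, 23]
Compare 26 vs 31: take 26 from left. Merged: [6, 7, 13, 14, 19, 23, 23, 26]
Compare 35 vs 31: take 31 from right. Merged: [6, 7, 13, 14, 19, 23, 23, 26, 31]
Append remaining from left: [35, 35]. Merged: [6, 7, 13, 14, 19, 23, 23, 26, 31, 35, 35]

Final merged array: [6, 7, 13, 14, 19, 23, 23, 26, 31, 35, 35]
Total comparisons: 9

The merged array is [6, 7, 13, 14, 19, 23, 23, 26, 31, 35, 35], requiring 9 comparisons. The merge step runs in O(n) time where n is the total number of elements.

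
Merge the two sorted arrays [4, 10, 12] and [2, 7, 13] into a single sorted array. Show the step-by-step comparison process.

Merging process:

Compare 4 vs 2: take 2 from right. Merged: [2]
Compare 4 vs 7: take 4 from left. Merged: [2, 4]
Compare 10 vs 7: take 7 from right. Merged: [2, 4, 7]
Compare 10 vs 13: take 10 from left. Merged: [2, 4, 7, 10]
Compare 12 vs 13: take 12 from left. Merged: [2, 4, 7, 10, 12]
Append remaining from right: [13]. Merged: [2, 4, 7, 10, 12, 13]

Final merged array: [2, 4, 7, 10, 12, 13]
Total comparisons: 5

The merged array is [2, 4, 7, 10, 12, 13], requiring 5 comparisons. The merge step runs in O(n) time where n is the total number of elements.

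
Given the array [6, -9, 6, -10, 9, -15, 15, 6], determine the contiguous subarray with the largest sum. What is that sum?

Using Kadane's algorithm on [6, -9, 6, -10, 9, -15, 15, 6]:

Scanning through the array:
Position 1 (value -9): max_ending_here = -3, max_so_far = 6
Position 2 (value 6): max_ending_here = 6, max_so_far = 6
Position 3 (value -10): max_ending_here = -4, max_so_far = 6
Position 4 (value 9): max_ending_here = 9, max_so_far = 9
Position 5 (value -15): max_ending_here = -6, max_so_far = 9
Position 6 (value 15): max_ending_here = 15, max_so_far = 15
Position 7 (value 6): max_ending_here = 21, max_so_far = 21

Maximum subarray: [15, 6]
Maximum sum: 21

The maximum subarray is [15, 6] with sum 21. This subarray runs from index 6 to index 7.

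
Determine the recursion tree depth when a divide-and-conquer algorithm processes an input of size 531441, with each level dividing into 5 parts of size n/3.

For divide and conquer with division factor 3:

Problem sizes at each level:
Level 0: 531441
Level 1: 177147
Level 2: 59049
Level 3: 19683
Level 4: 6561
Level 5: 2187
Level 6: 729
Level 7: 243
Level 8: 81
Level 9: 27
Level 10: 9
Level 11: 3
Level 12: 1

The root is level 0 and the size-1 base case is level 12 (the tree spans levels 0 through 12, i.e. 13 levels counting the root), so the depth is the number of divisions: log_3(531441) = 12

The recursion tree depth is log_3(531441) = 12. At each level, the problem size is divided by 3, so it takes 12 divisions to reduce to a base case of size 1. The algorithm makes 5 recursive calls at each level.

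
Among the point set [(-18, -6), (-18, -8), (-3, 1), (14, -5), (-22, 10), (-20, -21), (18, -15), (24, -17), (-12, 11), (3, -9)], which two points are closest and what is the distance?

Computing all pairwise distances among 10 points:

d((-18, -6), (-18, -8)) = 2.0 <-- minimum
d((-18, -6), (-3, 1)) = 16.5529
d((-18, -6), (14, -5)) = 32.0156
d((-18, -6), (-22, 10)) = 16.4924
d((-18, -6), (-20, -21)) = 15.1327
d((-18, -6), (18, -15)) = 37.108
d((-18, -6), (24, -17)) = 43.4166
d((-18, -6), (-12, 11)) = 18.0278
d((-18, -6), (3, -9)) = 21.2132
d((-18, -8), (-3, 1)) = 17.4929
d((-18, -8), (14, -5)) = 32.1403
d((-18, -8), (-22, 10)) = 18.4391
d((-18, -8), (-20, -21)) = 13.1529
d((-18, -8), (18, -15)) = 36.6742
d((-18, -8), (24, -17)) = 42.9535
d((-18, -8), (-12, 11)) = 19.9249
d((-18, -8), (3, -9)) = 21.0238
d((-3, 1), (14, -5)) = 18.0278
d((-3, 1), (-22, 10)) = 21.0238
d((-3, 1), (-20, -21)) = 27.8029
d((-3, 1), (18, -15)) = 26.4008
d((-3, 1), (24, -17)) = 32.45
d((-3, 1), (-12, 11)) = 13.4536
d((-3, 1), (3, -9)) = 11.6619
d((14, -5), (-22, 10)) = 39.0
d((14, -5), (-20, -21)) = 37.5766
d((14, -5), (18, -15)) = 10.7703
d((14, -5), (24, -17)) = 15.6205
d((14, -5), (-12, 11)) = 30.5287
d((14, -5), (3, -9)) = 11.7047
d((-22, 10), (-20, -21)) = 31.0644
d((-22, 10), (18, -15)) = 47.1699
d((-22, 10), (24, -17)) = 53.3385
d((-22, 10), (-12, 11)) = 10.0499
d((-22, 10), (3, -9)) = 31.4006
d((-20, -21), (18, -15)) = 38.4708
d((-20, -21), (24, -17)) = 44.1814
d((-20, -21), (-12, 11)) = 32.9848
d((-20, -21), (3, -9)) = 25.9422
d((18, -15), (24, -17)) = 6.3246
d((18, -15), (-12, 11)) = 39.6989
d((18, -15), (3, -9)) = 16.1555
d((24, -17), (-12, 11)) = 45.607
d((24, -17), (3, -9)) = 22.4722
d((-12, 11), (3, -9)) = 25.0

Closest pair: (-18, -6) and (-18, -8) with distance 2.0

The closest pair is (-18, -6) and (-18, -8) with Euclidean distance 2.0. For 10 points, brute-force pairwise comparison is shown above. For large n, the divide-and-conquer algorithm (sort by x, recurse on halves, check the dividing strip) achieves O(n log n).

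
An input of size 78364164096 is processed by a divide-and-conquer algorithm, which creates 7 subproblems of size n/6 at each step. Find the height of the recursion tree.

For divide and conquer with division factor 6:

Problem sizes at each level:
Level 0: 78364164096
Level 1: 13060694016
Level 2: 2176782336
Level 3: 362797056
Level 4: 60466176
Level 5: 10077696
Level 6: 1679616
Level 7: 279936
Level 8: 46656
Level 9: 7776
Level 10: 1296
Level 11: 216
Level 12: 36
Level 13: 6
Level 14: 1

The root is level 0 and the size-1 base case is level 14 (the tree spans levels 0 through 14, i.e. 15 levels counting the root), so the depth is the number of divisions: log_6(78364164096) = 14

The recursion tree depth is log_6(78364164096) = 14. At each level, the problem size is divided by 6, so it takes 14 divisions to reduce to a base case of size 1. The algorithm makes 7 recursive calls at each level.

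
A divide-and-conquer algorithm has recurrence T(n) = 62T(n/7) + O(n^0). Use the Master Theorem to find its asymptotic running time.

Master Theorem for T(n) = 62T(n/7) + O(n^0):

a = 62, b = 7, c = 0
log_b(a) = log_7(62) = 2.1209

Case 1: c = 0 < log_7(62) = 2.1209
T(n) = O(n^(log_7 62))

For T(n) = 62T(n/7) + O(n^0): log_7(62) = 2.1209. This is Case 1 of the Master Theorem (c < log_b(a), work dominated by leaves), giving O(n^(log_7 62)).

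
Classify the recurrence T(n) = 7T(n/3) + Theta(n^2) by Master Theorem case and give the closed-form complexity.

Master Theorem for T(n) = 7T(n/3) + O(n^2):

a = 7, b = 3, c = 2
log_b(a) = log_3(7) = 1.7712

Case 3: c = 2 > log_3(7) = 1.7712
T(n) = O(n^2) = O(n^2)

For T(n) = 7T(n/3) + O(n^2): log_3(7) = 1.7712. This is Case 3 of the Master Theorem (c > log_b(a), work dominated by root), giving O(n^2).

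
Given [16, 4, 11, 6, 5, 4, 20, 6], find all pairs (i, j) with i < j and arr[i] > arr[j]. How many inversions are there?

Finding inversions in [16, 4, 11, 6, 5, 4, 20, 6]:

(0, 1): arr[0]=16 > arr[1]=4
(0, 2): arr[0]=16 > arr[2]=11
(0, 3): arr[0]=16 > arr[3]=6
(0, 4): arr[0]=16 > arr[4]=5
(0, 5): arr[0]=16 > arr[5]=4
(0, 7): arr[0]=16 > arr[7]=6
(2, 3): arr[2]=11 > arr[3]=6
(2, 4): arr[2]=11 > arr[4]=5
(2, 5): arr[2]=11 > arr[5]=4
(2, 7): arr[2]=11 > arr[7]=6
(3, 4): arr[3]=6 > arr[4]=5
(3, 5): arr[3]=6 > arr[5]=4
(4, 5): arr[4]=5 > arr[5]=4
(6, 7): arr[6]=20 > arr[7]=6

Total inversions: 14

The array has 14 inversion(s): (0,1), (0,2), (0,3), (0,4), (0,5), (0,7), (2,3), (2,4), (2,5), (2,7), (3,4), (3,5), (4,5), (6,7). Each pair (i,j) satisfies i < j and arr[i] > arr[j].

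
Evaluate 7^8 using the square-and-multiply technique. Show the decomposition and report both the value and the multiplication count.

Computing 7^8 by squaring (build up from 7^1; each line after the first costs one multiplication):

7^1 = 7
7^2 = (7^1)^2 = 7^2 = 49
7^4 = (7^2)^2 = 49^2 = 2401
7^8 = (7^4)^2 = 2401^2 = 5764801

Result: 5764801
Multiplications needed: 3 (3 lines after 7^1)

7^8 = 5764801. Using exponentiation by squaring, this requires 3 multiplications. The key idea: if the exponent is even, square the half-power; if odd, multiply by the base once.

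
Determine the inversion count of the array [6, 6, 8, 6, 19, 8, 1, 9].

Finding inversions in [6, 6, 8, 6, 19, 8, 1, 9]:

(0, 6): arr[0]=6 > arr[6]=1
(1, 6): arr[1]=6 > arr[6]=1
(2, 3): arr[2]=8 > arr[3]=6
(2, 6): arr[2]=8 > arr[6]=1
(3, 6): arr[3]=6 > arr[6]=1
(4, 5): arr[4]=19 > arr[5]=8
(4, 6): arr[4]=19 > arr[6]=1
(4, 7): arr[4]=19 > arr[7]=9
(5, 6): arr[5]=8 > arr[6]=1

Total inversions: 9

The array has 9 inversion(s): (0,6), (1,6), (2,3), (2,6), (3,6), (4,5), (4,6), (4,7), (5,6). Each pair (i,j) satisfies i < j and arr[i] > arr[j].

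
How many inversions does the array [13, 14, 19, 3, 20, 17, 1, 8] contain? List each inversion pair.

Finding inversions in [13, 14, 19, 3, 20, 17, 1, 8]:

(0, 3): arr[0]=13 > arr[3]=3
(0, 6): arr[0]=13 > arr[6]=1
(0, 7): arr[0]=13 > arr[7]=8
(1, 3): arr[1]=14 > arr[3]=3
(1, 6): arr[1]=14 > arr[6]=1
(1, 7): arr[1]=14 > arr[7]=8
(2, 3): arr[2]=19 > arr[3]=3
(2, 5): arr[2]=19 > arr[5]=17
(2, 6): arr[2]=19 > arr[6]=1
(2, 7): arr[2]=19 > arr[7]=8
(3, 6): arr[3]=3 > arr[6]=1
(4, 5): arr[4]=20 > arr[5]=17
(4, 6): arr[4]=20 > arr[6]=1
(4, 7): arr[4]=20 > arr[7]=8
(5, 6): arr[5]=17 > arr[6]=1
(5, 7): arr[5]=17 > arr[7]=8

Total inversions: 16

The array has 16 inversion(s): (0,3), (0,6), (0,7), (1,3), (1,6), (1,7), (2,3), (2,5), (2,6), (2,7), (3,6), (4,5), (4,6), (4,7), (5,6), (5,7). Each pair (i,j) satisfies i < j and arr[i] > arr[j].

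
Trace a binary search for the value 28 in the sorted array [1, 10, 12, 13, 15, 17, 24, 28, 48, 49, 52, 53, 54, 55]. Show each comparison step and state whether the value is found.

Binary search for 28 in [1, 10, 12, 13, 15, 17, 24, 28, 48, 49, 52, 53, 54, 55]:

lo=0, hi=13, mid=6, arr[mid]=24 -> 24 < 28, search right half
lo=7, hi=13, mid=10, arr[mid]=52 -> 52 > 28, search left half
lo=7, hi=9, mid=8, arr[mid]=48 -> 48 > 28, search left half
lo=7, hi=7, mid=7, arr[mid]=28 -> Found target at index 7!

Binary search finds 28 at index 7 after 4 comparisons. The search repeatedly halves the search space by comparing with the middle element.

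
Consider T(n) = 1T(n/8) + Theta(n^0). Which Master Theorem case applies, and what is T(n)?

Master Theorem for T(n) = 1T(n/8) + O(n^0):

a = 1, b = 8, c = 0
log_b(a) = log_8(1) = 0.0000

Case 2: c = 0 = log_8(1) = 0.0000
T(n) = O(n^0 log n) = O(log n)

For T(n) = 1T(n/8) + O(n^0): log_8(1) = 0.0000. This is Case 2 of the Master Theorem (c = log_b(a), equal work at all levels), giving O(log n).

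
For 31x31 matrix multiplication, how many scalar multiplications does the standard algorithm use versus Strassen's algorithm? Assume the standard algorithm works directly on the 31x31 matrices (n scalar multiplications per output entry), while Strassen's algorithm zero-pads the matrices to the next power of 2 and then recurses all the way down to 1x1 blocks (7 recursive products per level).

Matrix multiplication for 31x31 matrices:

Strassen's algorithm requires power-of-2 dimensions. Pad 31x31 to 32x32 (next power of 2).

Standard algorithm: 31^3 = 29791 multiplications
Strassen's algorithm: 7^(log2(32)) = 7^5 = 16807 multiplications
Savings: 29791 - 16807 = 12984 multiplications

Standard: 29791 multiplications (31^3). Strassen: 16807 multiplications (7^5, after padding to 32x32). Strassen reduces 8 recursive multiplications to 7 at each level.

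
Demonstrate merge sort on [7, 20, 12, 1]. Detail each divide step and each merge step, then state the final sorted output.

Merge sort trace:

Split: [7, 20, 12, 1] -> [7, 20] and [12, 1]
  Split: [7, 20] -> [7] and [20]
  Merge: [7] + [20] -> [7, 20]
  Split: [12, 1] -> [12] and [1]
  Merge: [12] + [1] -> [1, 12]
Merge: [7, 20] + [1, 12] -> [1, 7, 12, 20]

Final sorted array: [1, 7, 12, 20]

The merge sort proceeds by recursively splitting the array and merging sorted halves.
After all merges, the sorted array is [1, 7, 12, 20].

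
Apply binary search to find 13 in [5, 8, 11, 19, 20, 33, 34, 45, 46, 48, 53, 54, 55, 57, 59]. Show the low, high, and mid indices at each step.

Binary search for 13 in [5, 8, 11, 19, 20, 33, 34, 45, 46, 48, 53, 54, 55, 57, 59]:

lo=0, hi=14, mid=7, arr[mid]=45 -> 45 > 13, search left half
lo=0, hi=6, mid=3, arr[mid]=19 -> 19 > 13, search left half
lo=0, hi=2, mid=1, arr[mid]=8 -> 8 < 13, search right half
lo=2, hi=2, mid=2, arr[mid]=11 -> 11 < 13, search right half
lo=3 > hi=2, target 13 not found

Binary search determines that 13 is not in the array after 4 comparisons. The search space was exhausted without finding the target.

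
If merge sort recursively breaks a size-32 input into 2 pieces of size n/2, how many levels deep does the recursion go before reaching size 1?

For divide and conquer with division factor 2:

Problem sizes at each level:
Level 0: 32
Level 1: 16
Level 2: 8
Level 3: 4
Level 4: 2
Level 5: 1

The root is level 0 and the size-1 base case is level 5 (the tree spans levels 0 through 5, i.e. 6 levels counting the root), so the depth is the number of divisions: log_2(32) = 5

The recursion tree depth is log_2(32) = 5. At each level, the problem size is divided by 2, so it takes 5 divisions to reduce to a base case of size 1. The algorithm makes 2 recursive calls at each level.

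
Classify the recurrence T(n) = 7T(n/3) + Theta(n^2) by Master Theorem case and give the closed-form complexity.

Master Theorem for T(n) = 7T(n/3) + O(n^2):

a = 7, b = 3, c = 2
log_b(a) = log_3(7) = 1.7712

Case 3: c = 2 > log_3(7) = 1.7712
T(n) = O(n^2) = O(n^2)

For T(n) = 7T(n/3) + O(n^2): log_3(7) = 1.7712. This is Case 3 of the Master Theorem (c > log_b(a), work dominated by root), giving O(n^2).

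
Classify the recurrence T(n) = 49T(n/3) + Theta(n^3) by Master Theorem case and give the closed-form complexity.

Master Theorem for T(n) = 49T(n/3) + O(n^3):

a = 49, b = 3, c = 3
log_b(a) = log_3(49) = 3.5425

Case 1: c = 3 < log_3(49) = 3.5425
T(n) = O(n^(log_3 49))

For T(n) = 49T(n/3) + O(n^3): log_3(49) = 3.5425. This is Case 1 of the Master Theorem (c < log_b(a), work dominated by leaves), giving O(n^(log_3 49)).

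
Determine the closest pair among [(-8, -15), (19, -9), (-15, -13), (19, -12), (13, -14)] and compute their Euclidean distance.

Computing all pairwise distances among 5 points:

d((-8, -15), (19, -9)) = 27.6586
d((-8, -15), (-15, -13)) = 7.2801
d((-8, -15), (19, -12)) = 27.1662
d((-8, -15), (13, -14)) = 21.0238
d((19, -9), (-15, -13)) = 34.2345
d((19, -9), (19, -12)) = 3.0 <-- minimum
d((19, -9), (13, -14)) = 7.8102
d((-15, -13), (19, -12)) = 34.0147
d((-15, -13), (13, -14)) = 28.0179
d((19, -12), (13, -14)) = 6.3246

Closest pair: (19, -9) and (19, -12) with distance 3.0

The closest pair is (19, -9) and (19, -12) with Euclidean distance 3.0. For 5 points, brute-force pairwise comparison is shown above. For large n, the divide-and-conquer algorithm (sort by x, recurse on halves, check the dividing strip) achieves O(n log n).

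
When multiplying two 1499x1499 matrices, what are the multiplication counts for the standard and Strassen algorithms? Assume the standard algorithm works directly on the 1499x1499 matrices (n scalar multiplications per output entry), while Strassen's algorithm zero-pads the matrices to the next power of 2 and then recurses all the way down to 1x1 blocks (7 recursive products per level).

Matrix multiplication for 1499x1499 matrices:

Strassen's algorithm requires power-of-2 dimensions. Pad 1499x1499 to 2048x2048 (next power of 2).

Standard algorithm: 1499^3 = 3368254499 multiplications
Strassen's algorithm: 7^(log2(2048)) = 7^11 = 1977326743 multiplications
Savings: 3368254499 - 1977326743 = 1390927756 multiplications

Standard: 3368254499 multiplications (1499^3). Strassen: 1977326743 multiplications (7^11, after padding to 2048x2048). Strassen reduces 8 recursive multiplications to 7 at each level.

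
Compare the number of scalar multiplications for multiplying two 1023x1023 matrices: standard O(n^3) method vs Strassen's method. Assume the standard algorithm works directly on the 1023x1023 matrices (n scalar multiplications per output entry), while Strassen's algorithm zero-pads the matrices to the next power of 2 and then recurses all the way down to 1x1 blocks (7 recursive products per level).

Matrix multiplication for 1023x1023 matrices:

Strassen's algorithm requires power-of-2 dimensions. Pad 1023x1023 to 1024x1024 (next power of 2).

Standard algorithm: 1023^3 = 1070599167 multiplications
Strassen's algorithm: 7^(log2(1024)) = 7^10 = 282475249 multiplications
Savings: 1070599167 - 282475249 = 788123918 multiplications

Standard: 1070599167 multiplications (1023^3). Strassen: 282475249 multiplications (7^10, after padding to 1024x1024). Strassen reduces 8 recursive multiplications to 7 at each level.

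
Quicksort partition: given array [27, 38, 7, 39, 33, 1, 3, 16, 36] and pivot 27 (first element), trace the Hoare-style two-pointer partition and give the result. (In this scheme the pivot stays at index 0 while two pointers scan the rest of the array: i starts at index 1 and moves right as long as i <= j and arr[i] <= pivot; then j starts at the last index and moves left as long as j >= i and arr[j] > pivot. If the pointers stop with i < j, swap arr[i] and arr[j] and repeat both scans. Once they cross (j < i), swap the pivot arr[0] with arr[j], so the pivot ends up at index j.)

Hoare-style two-pointer partition with pivot = 27:

Initial array: [27, 38, 7, 39, 33, 1, 3, 16, 36]

Pointers start at i = 1, j = 8.
i stops at index 1 (arr[1]=38 > 27), j stops at index 7 (arr[7]=16 <= 27): swap arr[1] and arr[7], array becomes [27, 16, 7, 39, 33, 1, 3, 38, 36]
i stops at index 3 (arr[3]=39 > 27), j stops at index 6 (arr[6]=3 <= 27): swap arr[3] and arr[6], array becomes [27, 16, 7, 3, 33, 1, 39, 38, 36]
i stops at index 4 (arr[4]=33 > 27), j stops at index 5 (arr[5]=1 <= 27): swap arr[4] and arr[5], array becomes [27, 16, 7, 3, 1, 33, 39, 38, 36]
i ends at 5, j ends at 4: the pointers have crossed (j < i), so scanning stops.

Swap pivot arr[0] with arr[4] to place pivot at position 4: [1, 16, 7, 3, 27, 33, 39, 38, 36]
Pivot position: 4

After partitioning with pivot 27, the array becomes [1, 16, 7, 3, 27, 33, 39, 38, 36]. The pivot is placed at index 4. All elements to the left of the pivot are <= 27, and all elements to the right are > 27.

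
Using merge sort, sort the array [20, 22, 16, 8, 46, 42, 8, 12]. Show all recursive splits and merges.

Merge sort trace:

Split: [20, 22, 16, 8, 46, 42, 8, 12] -> [20, 22, 16, 8] and [46, 42, 8, 12]
  Split: [20, 22, 16, 8] -> [20, 22] and [16, 8]
    Split: [20, 22] -> [20] and [22]
    Merge: [20] + [22] -> [20, 22]
    Split: [16, 8] -> [16] and [8]
    Merge: [16] + [8] -> [8, 16]
  Merge: [20, 22] + [8, 16] -> [8, 16, 20, 22]
  Split: [46, 42, 8, 12] -> [46, 42] and [8, 12]
    Split: [46, 42] -> [46] and [42]
    Merge: [46] + [42] -> [42, 46]
    Split: [8, 12] -> [8] and [12]
    Merge: [8] + [12] -> [8, 12]
  Merge: [42, 46] + [8, 12] -> [8, 12, 42, 46]
Merge: [8, 16, 20, 22] + [8, 12, 42, 46] -> [8, 8, 12, 16, 20, 22, 42, 46]

Final sorted array: [8, 8, 12, 16, 20, 22, 42, 46]

The merge sort proceeds by recursively splitting the array and merging sorted halves.
After all merges, the sorted array is [8, 8, 12, 16, 20, 22, 42, 46].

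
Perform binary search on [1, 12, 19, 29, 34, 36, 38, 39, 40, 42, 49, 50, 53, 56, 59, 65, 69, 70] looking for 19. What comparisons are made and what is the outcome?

Binary search for 19 in [1, 12, 19, 29, 34, 36, 38, 39, 40, 42, 49, 50, 53, 56, 59, 65, 69, 70]:

lo=0, hi=17, mid=8, arr[mid]=40 -> 40 > 19, search left half
lo=0, hi=7, mid=3, arr[mid]=29 -> 29 > 19, search left half
lo=0, hi=2, mid=1, arr[mid]=12 -> 12 < 19, search right half
lo=2, hi=2, mid=2, arr[mid]=19 -> Found target at index 2!

Binary search finds 19 at index 2 after 4 comparisons. The search repeatedly halves the search space by comparing with the middle element.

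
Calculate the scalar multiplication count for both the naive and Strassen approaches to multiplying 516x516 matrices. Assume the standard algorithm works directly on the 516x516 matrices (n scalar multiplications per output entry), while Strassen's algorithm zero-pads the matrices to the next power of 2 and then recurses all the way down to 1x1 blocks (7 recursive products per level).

Matrix multiplication for 516x516 matrices:

Strassen's algorithm requires power-of-2 dimensions. Pad 516x516 to 1024x1024 (next power of 2).

Standard algorithm: 516^3 = 137388096 multiplications
Strassen's algorithm: 7^(log2(1024)) = 7^10 = 282475249 multiplications
Difference: 137388096 - 282475249 = -145087153 (Strassen uses MORE here due to padding overhead — for small or just-over-power-of-2 n, padding can outweigh the per-level savings)

Standard: 137388096 multiplications (516^3). Strassen: 282475249 multiplications (7^10, after padding to 1024x1024). Strassen reduces 8 recursive multiplications to 7 at each level.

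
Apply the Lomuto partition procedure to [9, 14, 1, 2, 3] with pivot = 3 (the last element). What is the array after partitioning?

Lomuto partition with pivot = 3:

Initial array: [9, 14, 1, 2, 3]

arr[0]=9 > 3: no swap
arr[1]=14 > 3: no swap
arr[2]=1 <= 3: swap with position 0, array becomes [1, 14, 9, 2, 3]
arr[3]=2 <= 3: swap with position 1, array becomes [1, 2, 9, 14, 3]

Place pivot at position 2: [1, 2, 3, 14, 9]
Pivot position: 2

After partitioning with pivot 3, the array becomes [1, 2, 3, 14, 9]. The pivot is placed at index 2. All elements to the left of the pivot are <= 3, and all elements to the right are > 3.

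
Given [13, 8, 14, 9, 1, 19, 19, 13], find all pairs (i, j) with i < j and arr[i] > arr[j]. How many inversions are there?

Finding inversions in [13, 8, 14, 9, 1, 19, 19, 13]:

(0, 1): arr[0]=13 > arr[1]=8
(0, 3): arr[0]=13 > arr[3]=9
(0, 4): arr[0]=13 > arr[4]=1
(1, 4): arr[1]=8 > arr[4]=1
(2, 3): arr[2]=14 > arr[3]=9
(2, 4): arr[2]=14 > arr[4]=1
(2, 7): arr[2]=14 > arr[7]=13
(3, 4): arr[3]=9 > arr[4]=1
(5, 7): arr[5]=19 > arr[7]=13
(6, 7): arr[6]=19 > arr[7]=13

Total inversions: 10

The array has 10 inversion(s): (0,1), (0,3), (0,4), (1,4), (2,3), (2,4), (2,7), (3,4), (5,7), (6,7). Each pair (i,j) satisfies i < j and arr[i] > arr[j].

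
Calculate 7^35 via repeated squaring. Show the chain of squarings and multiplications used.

Computing 7^35 by squaring (build up from 7^1; each line after the first costs one multiplication):

7^1 = 7
7^2 = (7^1)^2 = 7^2 = 49
7^4 = (7^2)^2 = 49^2 = 2401
7^8 = (7^4)^2 = 2401^2 = 5764801
7^16 = (7^8)^2 = 5764801^2 = 33232930569601
7^17 = 7 * 7^16 = 7 * 33232930569601 = 232630513987207
7^34 = (7^17)^2 = 232630513987207^2 = 54116956037952111668959660849
7^35 = 7 * 7^34 = 7 * 54116956037952111668959660849 = 378818692265664781682717625943

Result: 378818692265664781682717625943
Multiplications needed: 7 (7 lines after 7^1)

7^35 = 378818692265664781682717625943. Using exponentiation by squaring, this requires 7 multiplications. The key idea: if the exponent is even, square the half-power; if odd, multiply by the base once.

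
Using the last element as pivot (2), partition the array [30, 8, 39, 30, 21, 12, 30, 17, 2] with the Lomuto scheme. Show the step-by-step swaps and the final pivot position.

Lomuto partition with pivot = 2:

Initial array: [30, 8, 39, 30, 21, 12, 30, 17, 2]

arr[0]=30 > 2: no swap
arr[1]=8 > 2: no swap
arr[2]=39 > 2: no swap
arr[3]=30 > 2: no swap
arr[4]=21 > 2: no swap
arr[5]=12 > 2: no swap
arr[6]=30 > 2: no swap
arr[7]=17 > 2: no swap

Place pivot at position 0: [2, 8, 39, 30, 21, 12, 30, 17, 30]
Pivot position: 0

After partitioning with pivot 2, the array becomes [2, 8, 39, 30, 21, 12, 30, 17, 30]. The pivot is placed at index 0. All elements to the left of the pivot are <= 2, and all elements to the right are > 2.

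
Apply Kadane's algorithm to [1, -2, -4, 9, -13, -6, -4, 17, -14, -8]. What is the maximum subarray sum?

Using Kadane's algorithm on [1, -2, -4, 9, -13, -6, -4, 17, -14, -8]:

Scanning through the array:
Position 1 (value -2): max_ending_here = -1, max_so_far = 1
Position 2 (value -4): max_ending_here = -4, max_so_far = 1
Position 3 (value 9): max_ending_here = 9, max_so_far = 9
Position 4 (value -13): max_ending_here = -4, max_so_far = 9
Position 5 (value -6): max_ending_here = -6, max_so_far = 9
Position 6 (value -4): max_ending_here = -4, max_so_far = 9
Position 7 (value 17): max_ending_here = 17, max_so_far = 17
Position 8 (value -14): max_ending_here = 3, max_so_far = 17
Position 9 (value -8): max_ending_here = -5, max_so_far = 17

Maximum subarray: [17]
Maximum sum: 17

The maximum subarray is [17] with sum 17. This subarray runs from index 7 to index 7.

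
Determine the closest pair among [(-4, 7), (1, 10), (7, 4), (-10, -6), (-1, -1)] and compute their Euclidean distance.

Computing all pairwise distances among 5 points:

d((-4, 7), (1, 10)) = 5.831 <-- minimum
d((-4, 7), (7, 4)) = 11.4018
d((-4, 7), (-10, -6)) = 14.3178
d((-4, 7), (-1, -1)) = 8.544
d((1, 10), (7, 4)) = 8.4853
d((1, 10), (-10, -6)) = 19.4165
d((1, 10), (-1, -1)) = 11.1803
d((7, 4), (-10, -6)) = 19.7231
d((7, 4), (-1, -1)) = 9.434
d((-10, -6), (-1, -1)) = 10.2956

Closest pair: (-4, 7) and (1, 10) with distance 5.831

The closest pair is (-4, 7) and (1, 10) with Euclidean distance 5.831. For 5 points, brute-force pairwise comparison is shown above. For large n, the divide-and-conquer algorithm (sort by x, recurse on halves, check the dividing strip) achieves O(n log n).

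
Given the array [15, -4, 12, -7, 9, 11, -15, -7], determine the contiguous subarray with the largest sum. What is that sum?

Using Kadane's algorithm on [15, -4, 12, -7, 9, 11, -15, -7]:

Scanning through the array:
Position 1 (value -4): max_ending_here = 11, max_so_far = 15
Position 2 (value 12): max_ending_here = 23, max_so_far = 23
Position 3 (value -7): max_ending_here = 16, max_so_far = 23
Position 4 (value 9): max_ending_here = 25, max_so_far = 25
Position 5 (value 11): max_ending_here = 36, max_so_far = 36
Position 6 (value -15): max_ending_here = 21, max_so_far = 36
Position 7 (value -7): max_ending_here = 14, max_so_far = 36

Maximum subarray: [15, -4, 12, -7, 9, 11]
Maximum sum: 36

The maximum subarray is [15, -4, 12, -7, 9, 11] with sum 36. This subarray runs from index 0 to index 5.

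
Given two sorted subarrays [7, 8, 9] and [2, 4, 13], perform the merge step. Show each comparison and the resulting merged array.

Merging process:

Compare 7 vs 2: take 2 from right. Merged: [2]
Compare 7 vs 4: take 4 from right. Merged: [2, 4]
Compare 7 vs 13: take 7 from left. Merged: [2, 4, 7]
Compare 8 vs 13: take 8 from left. Merged: [2, 4, 7, 8]
Compare 9 vs 13: take 9 from left. Merged: [2, 4, 7, 8, 9]
Append remaining from right: [13]. Merged: [2, 4, 7, 8, 9, 13]

Final merged array: [2, 4, 7, 8, 9, 13]
Total comparisons: 5

The merged array is [2, 4, 7, 8, 9, 13], requiring 5 comparisons. The merge step runs in O(n) time where n is the total number of elements.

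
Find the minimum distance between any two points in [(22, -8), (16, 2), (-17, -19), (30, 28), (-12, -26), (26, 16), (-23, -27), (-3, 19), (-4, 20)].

Computing all pairwise distances among 9 points:

d((22, -8), (16, 2)) = 11.6619
d((22, -8), (-17, -19)) = 40.5216
d((22, -8), (30, 28)) = 36.8782
d((22, -8), (-12, -26)) = 38.4708
d((22, -8), (26, 16)) = 24.3311
d((22, -8), (-23, -27)) = 48.8467
d((22, -8), (-3, 19)) = 36.7967
d((22, -8), (-4, 20)) = 38.2099
d((16, 2), (-17, -19)) = 39.1152
d((16, 2), (30, 28)) = 29.5296
d((16, 2), (-12, -26)) = 39.598
d((16, 2), (26, 16)) = 17.2047
d((16, 2), (-23, -27)) = 48.6004
d((16, 2), (-3, 19)) = 25.4951
d((16, 2), (-4, 20)) = 26.9072
d((-17, -19), (30, 28)) = 66.468
d((-17, -19), (-12, -26)) = 8.6023
d((-17, -19), (26, 16)) = 55.4437
d((-17, -19), (-23, -27)) = 10.0
d((-17, -19), (-3, 19)) = 40.4969
d((-17, -19), (-4, 20)) = 41.1096
d((30, 28), (-12, -26)) = 68.4105
d((30, 28), (26, 16)) = 12.6491
d((30, 28), (-23, -27)) = 76.3806
d((30, 28), (-3, 19)) = 34.2053
d((30, 28), (-4, 20)) = 34.9285
d((-12, -26), (26, 16)) = 56.6392
d((-12, -26), (-23, -27)) = 11.0454
d((-12, -26), (-3, 19)) = 45.8912
d((-12, -26), (-4, 20)) = 46.6905
d((26, 16), (-23, -27)) = 65.192
d((26, 16), (-3, 19)) = 29.1548
d((26, 16), (-4, 20)) = 30.2655
d((-23, -27), (-3, 19)) = 50.1597
d((-23, -27), (-4, 20)) = 50.6952
d((-3, 19), (-4, 20)) = 1.4142 <-- minimum

Closest pair: (-3, 19) and (-4, 20) with distance 1.4142

The closest pair is (-3, 19) and (-4, 20) with Euclidean distance 1.4142. For 9 points, brute-force pairwise comparison is shown above. For large n, the divide-and-conquer algorithm (sort by x, recurse on halves, check the dividing strip) achieves O(n log n).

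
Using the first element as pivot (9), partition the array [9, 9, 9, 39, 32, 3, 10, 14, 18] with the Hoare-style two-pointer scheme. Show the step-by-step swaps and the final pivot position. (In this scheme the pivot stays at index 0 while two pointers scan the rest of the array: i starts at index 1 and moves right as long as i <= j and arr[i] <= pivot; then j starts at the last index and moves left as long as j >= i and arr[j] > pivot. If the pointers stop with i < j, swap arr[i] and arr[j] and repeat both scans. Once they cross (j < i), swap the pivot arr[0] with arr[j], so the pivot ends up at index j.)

Hoare-style two-pointer partition with pivot = 9:

Initial array: [9, 9, 9, 39, 32, 3, 10, 14, 18]

Pointers start at i = 1, j = 8.
i stops at index 3 (arr[3]=39 > 9), j stops at index 5 (arr[5]=3 <= 9): swap arr[3] and arr[5], array becomes [9, 9, 9, 3, 32, 39, 10, 14, 18]
i ends at 4, j ends at 3: the pointers have crossed (j < i), so scanning stops.

Swap pivot arr[0] with arr[3] to place pivot at position 3: [3, 9, 9, 9, 32, 39, 10, 14, 18]
Pivot position: 3

After partitioning with pivot 9, the array becomes [3, 9, 9, 9, 32, 39, 10, 14, 18]. The pivot is placed at index 3. All elements to the left of the pivot are <= 9, and all elements to the right are > 9.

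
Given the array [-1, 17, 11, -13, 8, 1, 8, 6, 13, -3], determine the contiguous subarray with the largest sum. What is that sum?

Using Kadane's algorithm on [-1, 17, 11, -13, 8, 1, 8, 6, 13, -3]:

Scanning through the array:
Position 1 (value 17): max_ending_here = 17, max_so_far = 17
Position 2 (value 11): max_ending_here = 28, max_so_far = 28
Position 3 (value -13): max_ending_here = 15, max_so_far = 28
Position 4 (value 8): max_ending_here = 23, max_so_far = 28
Position 5 (value 1): max_ending_here = 24, max_so_far = 28
Position 6 (value 8): max_ending_here = 32, max_so_far = 32
Position 7 (value 6): max_ending_here = 38, max_so_far = 38
Position 8 (value 13): max_ending_here = 51, max_so_far = 51
Position 9 (value -3): max_ending_here = 48, max_so_far = 51

Maximum subarray: [17, 11, -13, 8, 1, 8, 6, 13]
Maximum sum: 51

The maximum subarray is [17, 11, -13, 8, 1, 8, 6, 13] with sum 51. This subarray runs from index 1 to index 8.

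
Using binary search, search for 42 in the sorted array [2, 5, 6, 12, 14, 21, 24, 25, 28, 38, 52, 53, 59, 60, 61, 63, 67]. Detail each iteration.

Binary search for 42 in [2, 5, 6, 12, 14, 21, 24, 25, 28, 38, 52, 53, 59, 60, 61, 63, 67]:

lo=0, hi=16, mid=8, arr[mid]=28 -> 28 < 42, search right half
lo=9, hi=16, mid=12, arr[mid]=59 -> 59 > 42, search left half
lo=9, hi=11, mid=10, arr[mid]=52 -> 52 > 42, search left half
lo=9, hi=9, mid=9, arr[mid]=38 -> 38 < 42, search right half
lo=10 > hi=9, target 42 not found

Binary search determines that 42 is not in the array after 4 comparisons. The search space was exhausted without finding the target.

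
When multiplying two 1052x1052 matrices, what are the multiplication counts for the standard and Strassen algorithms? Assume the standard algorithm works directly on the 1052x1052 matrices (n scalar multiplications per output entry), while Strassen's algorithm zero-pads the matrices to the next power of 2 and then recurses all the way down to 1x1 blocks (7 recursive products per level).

Matrix multiplication for 1052x1052 matrices:

Strassen's algorithm requires power-of-2 dimensions. Pad 1052x1052 to 2048x2048 (next power of 2).

Standard algorithm: 1052^3 = 1164252608 multiplications
Strassen's algorithm: 7^(log2(2048)) = 7^11 = 1977326743 multiplications
Difference: 1164252608 - 1977326743 = -813074135 (Strassen uses MORE here due to padding overhead — for small or just-over-power-of-2 n, padding can outweigh the per-level savings)

Standard: 1164252608 multiplications (1052^3). Strassen: 1977326743 multiplications (7^11, after padding to 2048x2048). Strassen reduces 8 recursive multiplications to 7 at each level.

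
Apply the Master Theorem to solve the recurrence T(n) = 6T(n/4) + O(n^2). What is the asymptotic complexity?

Master Theorem for T(n) = 6T(n/4) + O(n^2):

a = 6, b = 4, c = 2
log_b(a) = log_4(6) = 1.2925

Case 3: c = 2 > log_4(6) = 1.2925
T(n) = O(n^2) = O(n^2)

For T(n) = 6T(n/4) + O(n^2): log_4(6) = 1.2925. This is Case 3 of the Master Theorem (c > log_b(a), work dominated by root), giving O(n^2).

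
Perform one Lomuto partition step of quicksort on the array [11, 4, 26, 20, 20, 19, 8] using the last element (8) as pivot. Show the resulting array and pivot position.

Lomuto partition with pivot = 8:

Initial array: [11, 4, 26, 20, 20, 19, 8]

arr[0]=11 > 8: no swap
arr[1]=4 <= 8: swap with position 0, array becomes [4, 11, 26, 20, 20, 19, 8]
arr[2]=26 > 8: no swap
arr[3]=20 > 8: no swap
arr[4]=20 > 8: no swap
arr[5]=19 > 8: no swap

Place pivot at position 1: [4, 8, 26, 20, 20, 19, 11]
Pivot position: 1

After partitioning with pivot 8, the array becomes [4, 8, 26, 20, 20, 19, 11]. The pivot is placed at index 1. All elements to the left of the pivot are <= 8, and all elements to the right are > 8.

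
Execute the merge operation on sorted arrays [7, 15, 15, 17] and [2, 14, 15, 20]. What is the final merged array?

Merging process:

Compare 7 vs 2: take 2 from right. Merged: [2]
Compare 7 vs 14: take 7 from left. Merged: [2, 7]
Compare 15 vs 14: take 14 from right. Merged: [2, 7, 14]
Compare 15 vs 15: take 15 from left. Merged: [2, 7, 14, 15]
Compare 15 vs 15: take 15 from left. Merged: [2, 7, 14, 15, 15]
Compare 17 vs 15: take 15 from right. Merged: [2, 7, 14, 15, 15, 15]
Compare 17 vs 20: take 17 from left. Merged: [2, 7, 14, 15, 15, 15, 17]
Append remaining from right: [20]. Merged: [2, 7, 14, 15, 15, 15, 17, 20]

Final merged array: [2, 7, 14, 15, 15, 15, 17, 20]
Total comparisons: 7

The merged array is [2, 7, 14, 15, 15, 15, 17, 20], requiring 7 comparisons. The merge step runs in O(n) time where n is the total number of elements.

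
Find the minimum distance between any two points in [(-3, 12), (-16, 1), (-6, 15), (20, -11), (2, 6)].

Computing all pairwise distances among 5 points:

d((-3, 12), (-16, 1)) = 17.0294
d((-3, 12), (-6, 15)) = 4.2426 <-- minimum
d((-3, 12), (20, -11)) = 32.5269
d((-3, 12), (2, 6)) = 7.8102
d((-16, 1), (-6, 15)) = 17.2047
d((-16, 1), (20, -11)) = 37.9473
d((-16, 1), (2, 6)) = 18.6815
d((-6, 15), (20, -11)) = 36.7696
d((-6, 15), (2, 6)) = 12.0416
d((20, -11), (2, 6)) = 24.7588

Closest pair: (-3, 12) and (-6, 15) with distance 4.2426

The closest pair is (-3, 12) and (-6, 15) with Euclidean distance 4.2426. For 5 points, brute-force pairwise comparison is shown above. For large n, the divide-and-conquer algorithm (sort by x, recurse on halves, check the dividing strip) achieves O(n log n).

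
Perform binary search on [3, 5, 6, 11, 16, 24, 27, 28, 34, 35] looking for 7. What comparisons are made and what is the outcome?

Binary search for 7 in [3, 5, 6, 11, 16, 24, 27, 28, 34, 35]:

lo=0, hi=9, mid=4, arr[mid]=16 -> 16 > 7, search left half
lo=0, hi=3, mid=1, arr[mid]=5 -> 5 < 7, search right half
lo=2, hi=3, mid=2, arr[mid]=6 -> 6 < 7, search right half
lo=3, hi=3, mid=3, arr[mid]=11 -> 11 > 7, search left half
lo=3 > hi=2, target 7 not found

Binary search determines that 7 is not in the array after 4 comparisons. The search space was exhausted without finding the target.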